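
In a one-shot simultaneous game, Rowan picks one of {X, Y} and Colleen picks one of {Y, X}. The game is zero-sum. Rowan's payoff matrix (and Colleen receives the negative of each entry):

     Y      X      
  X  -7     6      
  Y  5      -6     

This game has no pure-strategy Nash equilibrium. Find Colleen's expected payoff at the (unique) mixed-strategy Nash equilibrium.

In a mixed equilibrium Colleen is indifferent between Y and X; this condition fixes p.
  Colleen's expected payoff from Y: p·7 + (1−p)·(-5) = 12p - 5
  Colleen's expected payoff from X: p·(-6) + (1−p)·6 = -12p + 6
  12p - 5 = -12p + 6  ⇒  24p = 11  ⇒  p = 11/24.
At equilibrium Colleen is indifferent across columns, so Colleen's payoff equals the payoff from Y: (11/24)·7 + (13/24)·(-5) = 1/2.

1/2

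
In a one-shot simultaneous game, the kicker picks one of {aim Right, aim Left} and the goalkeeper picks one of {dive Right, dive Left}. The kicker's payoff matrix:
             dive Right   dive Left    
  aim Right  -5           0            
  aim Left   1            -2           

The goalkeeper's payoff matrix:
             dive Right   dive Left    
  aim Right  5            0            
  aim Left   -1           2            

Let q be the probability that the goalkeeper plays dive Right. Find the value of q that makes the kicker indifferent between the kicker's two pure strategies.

For the kicker to be willing to mix, the kicker must be indifferent between aim Right and aim Left, which pins down the goalkeeper's mix.
  the kicker's expected payoff from aim Right: q·(-5) + (1−q)·0 = -5q
  the kicker's expected payoff from aim Left: q·1 + (1−q)·(-2) = 3q - 2
  -5q = 3q - 2  ⇒  -8q = -2  ⇒  q = 1/4.

q = 1/4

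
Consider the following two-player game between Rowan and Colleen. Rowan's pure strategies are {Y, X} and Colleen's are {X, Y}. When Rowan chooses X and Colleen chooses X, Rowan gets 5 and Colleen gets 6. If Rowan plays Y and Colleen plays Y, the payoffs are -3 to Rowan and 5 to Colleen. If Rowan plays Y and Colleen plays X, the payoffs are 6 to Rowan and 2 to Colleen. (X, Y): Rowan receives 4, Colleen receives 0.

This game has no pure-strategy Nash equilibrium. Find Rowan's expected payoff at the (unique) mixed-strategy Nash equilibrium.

39/8

In a mixed equilibrium Rowan is indifferent between Y and X; this condition fixes q.
  Rowan's expected payoff from Y: q·6 + (1−q)·(-3) = 9q - 3
  Rowan's expected payoff from X: q·5 + (1−q)·4 = q + 4
  9q - 3 = q + 4  ⇒  8q = 7  ⇒  q = 7/8.
At equilibrium Rowan is indifferent across rows, so Rowan's payoff equals the payoff from Y: (7/8)·6 + (1/8)·(-3) = 39/8.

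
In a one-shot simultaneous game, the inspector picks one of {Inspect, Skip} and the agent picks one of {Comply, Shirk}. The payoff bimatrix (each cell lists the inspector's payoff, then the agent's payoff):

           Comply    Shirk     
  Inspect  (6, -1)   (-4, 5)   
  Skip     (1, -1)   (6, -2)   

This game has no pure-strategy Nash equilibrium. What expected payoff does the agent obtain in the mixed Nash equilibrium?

-1

For the agent to be willing to mix, the agent must be indifferent between Comply and Shirk, which pins down the inspector's mix.
  the agent's payoff from Comply: p·(-1) + (1−p)·(-1) = -1
  the agent's payoff from Shirk: p·5 + (1−p)·(-2) = 7p - 2
  -1 = 7p - 2  ⇒  -7p = -1  ⇒  p = 1/7.
At equilibrium the agent is indifferent across columns, so the agent's payoff equals the payoff from Comply: (1/7)·(-1) + (6/7)·(-1) = -1.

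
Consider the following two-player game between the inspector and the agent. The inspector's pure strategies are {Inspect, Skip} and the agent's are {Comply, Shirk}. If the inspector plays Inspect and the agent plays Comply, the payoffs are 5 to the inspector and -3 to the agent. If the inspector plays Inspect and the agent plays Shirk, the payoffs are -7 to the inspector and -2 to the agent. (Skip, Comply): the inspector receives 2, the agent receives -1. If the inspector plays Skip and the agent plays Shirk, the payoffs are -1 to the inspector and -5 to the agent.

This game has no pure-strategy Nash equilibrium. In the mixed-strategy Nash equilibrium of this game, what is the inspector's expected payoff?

1

In a mixed equilibrium the inspector is indifferent between Inspect and Skip; this condition fixes q.
  the inspector's payoff to Inspect: q·5 + (1−q)·(-7) = 12q - 7
  the inspector's payoff to Skip: q·2 + (1−q)·(-1) = 3q - 1
  12q - 7 = 3q - 1  ⇒  9q = 6  ⇒  q = 2/3.
At equilibrium the inspector is indifferent across rows, so the inspector's payoff equals the payoff from Inspect: (2/3)·5 + (1/3)·(-7) = 1.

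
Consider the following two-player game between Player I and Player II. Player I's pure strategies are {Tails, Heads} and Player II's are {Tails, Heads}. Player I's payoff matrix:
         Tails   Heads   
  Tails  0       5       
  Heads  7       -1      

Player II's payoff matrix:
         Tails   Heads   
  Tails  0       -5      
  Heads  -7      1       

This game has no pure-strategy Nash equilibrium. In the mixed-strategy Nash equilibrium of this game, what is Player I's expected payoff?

Player II's mix must leave Player I indifferent between Tails and Heads.
  Player I's payoff to Tails: q·0 + (1−q)·5 = -5q + 5
  Player I's payoff to Heads: q·7 + (1−q)·(-1) = 8q - 1
  -5q + 5 = 8q - 1  ⇒  -13q = -6  ⇒  q = 6/13.
At equilibrium Player I is indifferent across rows, so Player I's payoff equals the payoff from Tails: (6/13)·0 + (7/13)·5 = 35/13.

35/13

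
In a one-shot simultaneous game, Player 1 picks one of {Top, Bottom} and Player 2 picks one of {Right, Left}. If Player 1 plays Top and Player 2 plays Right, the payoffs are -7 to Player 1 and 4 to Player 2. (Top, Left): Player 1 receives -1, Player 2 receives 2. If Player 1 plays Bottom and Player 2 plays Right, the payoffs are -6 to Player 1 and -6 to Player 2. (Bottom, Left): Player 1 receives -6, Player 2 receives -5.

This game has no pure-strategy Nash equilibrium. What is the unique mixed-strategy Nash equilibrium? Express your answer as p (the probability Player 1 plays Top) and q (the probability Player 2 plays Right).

Player 1's mix must leave Player 2 indifferent between Right and Left.
  Player 2's payoff from Right: p·4 + (1−p)·(-6) = 10p - 6
  Player 2's payoff from Left: p·2 + (1−p)·(-5) = 7p - 5
  10p - 6 = 7p - 5  ⇒  3p = 1  ⇒  p = 1/3.
In a mixed equilibrium Player 1 is indifferent between Top and Bottom; this condition fixes q.
  Player 1's expected payoff from Top: q·(-7) + (1−q)·(-1) = -6q - 1
  Player 1's expected payoff from Bottom: q·(-6) + (1−q)·(-6) = -6
  -6q - 1 = -6  ⇒  -6q = -5  ⇒  q = 5/6.

p = 1/3, q = 5/6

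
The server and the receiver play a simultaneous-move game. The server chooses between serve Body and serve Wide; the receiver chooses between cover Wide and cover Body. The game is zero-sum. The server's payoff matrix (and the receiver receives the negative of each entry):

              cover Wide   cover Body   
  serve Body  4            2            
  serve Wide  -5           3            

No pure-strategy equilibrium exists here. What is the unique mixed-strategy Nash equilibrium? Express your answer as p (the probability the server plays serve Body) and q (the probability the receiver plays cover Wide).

The receiver's indifference between cover Wide and cover Body determines the server's mixing probability p:
  the receiver's expected payoff from cover Wide: p·(-4) + (1−p)·5 = -9p + 5
  the receiver's expected payoff from cover Body: p·(-2) + (1−p)·(-3) = p - 3
  -9p + 5 = p - 3  ⇒  -10p = -8  ⇒  p = 4/5.
The receiver's mix must leave the server indifferent between serve Body and serve Wide.
  the server's payoff to serve Body: q·4 + (1−q)·2 = 2q + 2
  the server's payoff to serve Wide: q·(-5) + (1−q)·3 = -8q + 3
  2q + 2 = -8q + 3  ⇒  10q = 1  ⇒  q = 1/10.

p = 4/5, q = 1/10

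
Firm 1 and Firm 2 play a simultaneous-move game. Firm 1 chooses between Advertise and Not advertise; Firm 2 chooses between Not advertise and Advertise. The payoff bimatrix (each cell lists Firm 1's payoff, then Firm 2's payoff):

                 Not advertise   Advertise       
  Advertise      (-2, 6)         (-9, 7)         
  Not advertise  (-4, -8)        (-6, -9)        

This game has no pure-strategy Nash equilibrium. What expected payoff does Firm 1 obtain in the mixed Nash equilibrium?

-24/5

For Firm 1 to be willing to mix, Firm 1 must be indifferent between Advertise and Not advertise, which pins down Firm 2's mix.
  Firm 1's payoff from Advertise: q·(-2) + (1−q)·(-9) = 7q - 9
  Firm 1's payoff from Not advertise: q·(-4) + (1−q)·(-6) = 2q - 6
  7q - 9 = 2q - 6  ⇒  5q = 3  ⇒  q = 3/5.
At equilibrium Firm 1 is indifferent across rows, so Firm 1's payoff equals the payoff from Advertise: (3/5)·(-2) + (2/5)·(-9) = -24/5.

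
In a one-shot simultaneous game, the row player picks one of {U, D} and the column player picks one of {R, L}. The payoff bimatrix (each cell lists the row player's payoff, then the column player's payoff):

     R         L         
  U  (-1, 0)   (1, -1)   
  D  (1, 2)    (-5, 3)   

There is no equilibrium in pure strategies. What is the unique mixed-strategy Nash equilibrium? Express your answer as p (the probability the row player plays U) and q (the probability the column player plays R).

p = 1/2, q = 3/4

For the column player to be willing to mix, the column player must be indifferent between R and L, which pins down the row player's mix.
  the column player's expected payoff from R: p·0 + (1−p)·2 = -2p + 2
  the column player's expected payoff from L: p·(-1) + (1−p)·3 = -4p + 3
  -2p + 2 = -4p + 3  ⇒  2p = 1  ⇒  p = 1/2.
In a mixed equilibrium the row player is indifferent between U and D; this condition fixes q.
  the row player's payoff from U: q·(-1) + (1−q)·1 = -2q + 1
  the row player's payoff from D: q·1 + (1−q)·(-5) = 6q - 5
  -2q + 1 = 6q - 5  ⇒  -8q = -6  ⇒  q = 3/4.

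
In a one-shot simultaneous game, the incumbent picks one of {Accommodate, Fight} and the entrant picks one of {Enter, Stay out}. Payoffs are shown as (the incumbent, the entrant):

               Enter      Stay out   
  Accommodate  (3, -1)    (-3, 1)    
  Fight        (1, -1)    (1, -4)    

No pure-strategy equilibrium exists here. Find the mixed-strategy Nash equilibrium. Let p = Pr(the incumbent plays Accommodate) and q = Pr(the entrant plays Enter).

p = 3/5, q = 2/3

The incumbent's mix must leave the entrant indifferent between Enter and Stay out.
  the entrant's payoff to Enter: p·(-1) + (1−p)·(-1) = -1
  the entrant's payoff to Stay out: p·1 + (1−p)·(-4) = 5p - 4
  -1 = 5p - 4  ⇒  -5p = -3  ⇒  p = 3/5.
In a mixed equilibrium the incumbent is indifferent between Accommodate and Fight; this condition fixes q.
  the incumbent's payoff to Accommodate: q·3 + (1−q)·(-3) = 6q - 3
  the incumbent's payoff to Fight: q·1 + (1−q)·1 = 1
  6q - 3 = 1  ⇒  6q = 4  ⇒  q = 2/3.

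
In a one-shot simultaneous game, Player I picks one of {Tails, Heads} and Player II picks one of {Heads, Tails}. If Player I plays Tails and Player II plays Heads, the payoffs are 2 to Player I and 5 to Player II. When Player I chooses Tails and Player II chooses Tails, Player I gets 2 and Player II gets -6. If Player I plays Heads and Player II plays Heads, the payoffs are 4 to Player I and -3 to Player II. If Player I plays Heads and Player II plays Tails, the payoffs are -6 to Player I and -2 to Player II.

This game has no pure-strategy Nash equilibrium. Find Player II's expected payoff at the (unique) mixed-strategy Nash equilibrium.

-7/3

Player II's indifference between Heads and Tails determines Player I's mixing probability p:
  Player II's payoff to Heads: p·5 + (1−p)·(-3) = 8p - 3
  Player II's payoff to Tails: p·(-6) + (1−p)·(-2) = -4p - 2
  8p - 3 = -4p - 2  ⇒  12p = 1  ⇒  p = 1/12.
At equilibrium Player II is indifferent across columns, so Player II's payoff equals the payoff from Heads: (1/12)·5 + (11/12)·(-3) = -7/3.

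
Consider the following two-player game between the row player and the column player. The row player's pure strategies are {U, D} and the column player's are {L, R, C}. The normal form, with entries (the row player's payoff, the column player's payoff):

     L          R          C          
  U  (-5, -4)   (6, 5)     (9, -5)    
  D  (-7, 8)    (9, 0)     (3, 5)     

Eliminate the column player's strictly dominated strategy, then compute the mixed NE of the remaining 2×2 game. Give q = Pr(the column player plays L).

q = 3/5

The column player's strategy C is strictly dominated by L: -4 > -5 and 8 > 5. Eliminate C.
Set the row player's expected payoff from U equal to that from D:
  the row player's expected payoff from U: q·(-5) + (1−q)·6 = -11q + 6
  the row player's expected payoff from D: q·(-7) + (1−q)·9 = -16q + 9
  -11q + 6 = -16q + 9  ⇒  5q = 3  ⇒  q = 3/5.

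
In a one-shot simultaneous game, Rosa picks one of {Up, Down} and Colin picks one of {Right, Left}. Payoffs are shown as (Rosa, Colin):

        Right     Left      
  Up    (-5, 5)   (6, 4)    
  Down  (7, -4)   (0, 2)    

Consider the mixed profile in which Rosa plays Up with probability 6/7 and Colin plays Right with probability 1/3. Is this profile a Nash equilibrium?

Check Colin's indifference given Rosa's mix p = 6/7:
  payoff from Right = 26/7; payoff from Left = 26/7 — equal.
Check Rosa's indifference given Colin's mix q = 1/3:
  payoff from Up = 7/3; payoff from Down = 7/3 — equal.
Both players are indifferent, so neither can profitably deviate.

Yes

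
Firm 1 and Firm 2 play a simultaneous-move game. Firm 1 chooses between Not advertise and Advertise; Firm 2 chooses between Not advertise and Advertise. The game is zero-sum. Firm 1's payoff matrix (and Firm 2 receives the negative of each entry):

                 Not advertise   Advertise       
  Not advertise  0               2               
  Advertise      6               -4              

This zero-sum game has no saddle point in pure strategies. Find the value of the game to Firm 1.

For Firm 1 to be willing to mix, Firm 1 must be indifferent between Not advertise and Advertise, which pins down Firm 2's mix.
  Firm 1's payoff from Not advertise: q·0 + (1−q)·2 = -2q + 2
  Firm 1's payoff from Advertise: q·6 + (1−q)·(-4) = 10q - 4
  -2q + 2 = 10q - 4  ⇒  -12q = -6  ⇒  q = 1/2.
The value is Firm 1's expected payoff against this mix (using Not advertise): (1/2)·0 + (1/2)·2 = 1.

v = 1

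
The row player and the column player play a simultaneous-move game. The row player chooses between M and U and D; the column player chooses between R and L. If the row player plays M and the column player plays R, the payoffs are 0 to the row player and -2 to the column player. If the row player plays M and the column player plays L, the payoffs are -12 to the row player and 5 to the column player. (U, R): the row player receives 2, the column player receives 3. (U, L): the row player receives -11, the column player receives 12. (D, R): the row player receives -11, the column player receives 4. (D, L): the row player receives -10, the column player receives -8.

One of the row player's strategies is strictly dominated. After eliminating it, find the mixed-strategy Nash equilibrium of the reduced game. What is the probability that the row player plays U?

The row player's strategy M is strictly dominated by U: 2 > 0 and -11 > -12. Eliminate M.
Set the column player's expected payoff from R equal to that from L:
  the column player's payoff to R: p·3 + (1−p)·4 = -p + 4
  the column player's payoff to L: p·12 + (1−p)·(-8) = 20p - 8
  -p + 4 = 20p - 8  ⇒  -21p = -12  ⇒  p = 4/7.

p = 4/7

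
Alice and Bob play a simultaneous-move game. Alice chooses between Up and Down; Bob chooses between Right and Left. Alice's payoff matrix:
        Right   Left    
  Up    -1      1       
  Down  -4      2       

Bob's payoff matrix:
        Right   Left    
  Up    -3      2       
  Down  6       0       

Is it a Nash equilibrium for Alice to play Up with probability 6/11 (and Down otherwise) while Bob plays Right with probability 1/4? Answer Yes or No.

Yes

Check Bob's indifference given Alice's mix p = 6/11:
  payoff from Right = 12/11; payoff from Left = 12/11 — equal.
Check Alice's indifference given Bob's mix q = 1/4:
  payoff from Up = 1/2; payoff from Down = 1/2 — equal.
Both players are indifferent, so neither can profitably deviate.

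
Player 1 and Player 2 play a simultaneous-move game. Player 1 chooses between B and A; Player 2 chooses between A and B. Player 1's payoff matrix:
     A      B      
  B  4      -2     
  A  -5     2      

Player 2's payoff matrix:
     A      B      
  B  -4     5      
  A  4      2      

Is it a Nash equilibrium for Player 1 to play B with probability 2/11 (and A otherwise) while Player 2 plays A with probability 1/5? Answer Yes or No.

Given Player 2's mix q = 1/5, Player 1's payoff from B is -4/5 but from A is 3/5. Player 1 strictly prefers A, so Player 1 would not mix.
So the proposed profile is not a Nash equilibrium.

No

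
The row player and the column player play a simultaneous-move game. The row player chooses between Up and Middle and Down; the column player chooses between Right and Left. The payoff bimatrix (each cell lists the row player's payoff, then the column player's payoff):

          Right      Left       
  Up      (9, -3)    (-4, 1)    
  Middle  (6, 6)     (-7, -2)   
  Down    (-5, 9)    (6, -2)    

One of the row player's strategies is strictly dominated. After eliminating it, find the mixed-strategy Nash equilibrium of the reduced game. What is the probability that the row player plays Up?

The row player's strategy Middle is strictly dominated by Up: 9 > 6 and -4 > -7. Eliminate Middle.
Set the column player's expected payoff from Right equal to that from Left:
  the column player's expected payoff from Right: p·(-3) + (1−p)·9 = -12p + 9
  the column player's expected payoff from Left: p·1 + (1−p)·(-2) = 3p - 2
  -12p + 9 = 3p - 2  ⇒  -15p = -11  ⇒  p = 11/15.

p = 11/15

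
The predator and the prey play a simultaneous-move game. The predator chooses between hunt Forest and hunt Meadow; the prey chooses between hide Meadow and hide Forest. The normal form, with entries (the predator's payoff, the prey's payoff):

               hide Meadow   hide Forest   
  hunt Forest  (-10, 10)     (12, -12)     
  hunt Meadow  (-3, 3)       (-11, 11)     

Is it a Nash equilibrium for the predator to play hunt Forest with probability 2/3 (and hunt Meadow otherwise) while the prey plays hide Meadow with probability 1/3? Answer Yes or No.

No

Given the predator's mix p = 2/3, the prey's payoff from hide Meadow is 23/3 but from hide Forest is -13/3. The prey strictly prefers hide Meadow, so the prey would not mix.
So the proposed profile is not a Nash equilibrium.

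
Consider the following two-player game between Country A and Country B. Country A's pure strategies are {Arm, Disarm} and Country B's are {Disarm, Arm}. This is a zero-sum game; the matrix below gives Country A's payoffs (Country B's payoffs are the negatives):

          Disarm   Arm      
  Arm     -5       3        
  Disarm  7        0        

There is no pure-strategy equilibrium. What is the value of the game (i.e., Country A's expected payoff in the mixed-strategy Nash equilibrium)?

For Country A to be willing to mix, Country A must be indifferent between Arm and Disarm, which pins down Country B's mix.
  Country A's payoff to Arm: q·(-5) + (1−q)·3 = -8q + 3
  Country A's payoff to Disarm: q·7 + (1−q)·0 = 7q
  -8q + 3 = 7q  ⇒  -15q = -3  ⇒  q = 1/5.
The value is Country A's expected payoff against this mix (using Arm): (1/5)·(-5) + (4/5)·3 = 7/5.

v = 7/5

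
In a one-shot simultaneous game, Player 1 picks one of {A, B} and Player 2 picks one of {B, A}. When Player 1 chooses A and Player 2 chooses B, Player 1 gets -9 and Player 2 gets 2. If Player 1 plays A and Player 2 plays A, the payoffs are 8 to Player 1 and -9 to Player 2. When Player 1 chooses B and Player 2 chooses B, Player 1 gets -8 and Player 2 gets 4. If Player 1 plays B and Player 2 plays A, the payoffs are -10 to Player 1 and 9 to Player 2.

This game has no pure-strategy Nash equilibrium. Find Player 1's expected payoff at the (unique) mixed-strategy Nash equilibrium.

In a mixed equilibrium Player 1 is indifferent between A and B; this condition fixes q.
  Player 1's payoff to A: q·(-9) + (1−q)·8 = -17q + 8
  Player 1's payoff to B: q·(-8) + (1−q)·(-10) = 2q - 10
  -17q + 8 = 2q - 10  ⇒  -19q = -18  ⇒  q = 18/19.
At equilibrium Player 1 is indifferent across rows, so Player 1's payoff equals the payoff from A: (18/19)·(-9) + (1/19)·8 = -154/19.

-154/19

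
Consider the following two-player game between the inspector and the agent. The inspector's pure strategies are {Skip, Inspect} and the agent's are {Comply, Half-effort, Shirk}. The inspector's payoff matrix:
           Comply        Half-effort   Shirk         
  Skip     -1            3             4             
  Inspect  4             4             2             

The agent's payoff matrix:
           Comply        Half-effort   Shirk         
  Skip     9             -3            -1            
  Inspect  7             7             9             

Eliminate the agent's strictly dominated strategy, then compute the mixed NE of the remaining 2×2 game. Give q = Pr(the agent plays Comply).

q = 2/7

The agent's strategy Half-effort is strictly dominated by Shirk: -1 > -3 and 9 > 7. Eliminate Half-effort.
For the inspector to be willing to mix, the inspector must be indifferent between Skip and Inspect, which pins down the agent's mix.
  the inspector's expected payoff from Skip: q·(-1) + (1−q)·4 = -5q + 4
  the inspector's expected payoff from Inspect: q·4 + (1−q)·2 = 2q + 2
  -5q + 4 = 2q + 2  ⇒  -7q = -2  ⇒  q = 2/7.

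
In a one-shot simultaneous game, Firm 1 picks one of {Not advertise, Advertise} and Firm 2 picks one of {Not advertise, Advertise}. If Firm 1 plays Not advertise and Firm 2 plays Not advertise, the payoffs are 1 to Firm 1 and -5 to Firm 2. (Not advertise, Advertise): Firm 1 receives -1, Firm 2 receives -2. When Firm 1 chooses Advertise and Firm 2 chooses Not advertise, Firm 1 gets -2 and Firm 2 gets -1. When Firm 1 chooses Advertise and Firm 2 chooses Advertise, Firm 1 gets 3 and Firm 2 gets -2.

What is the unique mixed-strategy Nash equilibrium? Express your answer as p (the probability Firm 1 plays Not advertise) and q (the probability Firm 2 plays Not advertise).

Firm 2's indifference between Not advertise and Advertise determines Firm 1's mixing probability p:
  Firm 2's expected payoff from Not advertise: p·(-5) + (1−p)·(-1) = -4p - 1
  Firm 2's expected payoff from Advertise: p·(-2) + (1−p)·(-2) = -2
  -4p - 1 = -2  ⇒  -4p = -1  ⇒  p = 1/4.
Firm 2's mix must leave Firm 1 indifferent between Not advertise and Advertise.
  Firm 1's payoff from Not advertise: q·1 + (1−q)·(-1) = 2q - 1
  Firm 1's payoff from Advertise: q·(-2) + (1−q)·3 = -5q + 3
  2q - 1 = -5q + 3  ⇒  7q = 4  ⇒  q = 4/7.

p = 1/4, q = 4/7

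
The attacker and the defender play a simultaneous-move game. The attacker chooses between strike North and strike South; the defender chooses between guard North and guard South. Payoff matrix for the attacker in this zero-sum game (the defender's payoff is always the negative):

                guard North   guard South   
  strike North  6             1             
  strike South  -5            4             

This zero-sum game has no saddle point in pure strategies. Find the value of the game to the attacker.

v = 29/14

In a mixed equilibrium the attacker is indifferent between strike North and strike South; this condition fixes q.
  the attacker's payoff from strike North: q·6 + (1−q)·1 = 5q + 1
  the attacker's payoff from strike South: q·(-5) + (1−q)·4 = -9q + 4
  5q + 1 = -9q + 4  ⇒  14q = 3  ⇒  q = 3/14.
The value is the attacker's expected payoff against this mix (using strike North): (3/14)·6 + (11/14)·1 = 29/14.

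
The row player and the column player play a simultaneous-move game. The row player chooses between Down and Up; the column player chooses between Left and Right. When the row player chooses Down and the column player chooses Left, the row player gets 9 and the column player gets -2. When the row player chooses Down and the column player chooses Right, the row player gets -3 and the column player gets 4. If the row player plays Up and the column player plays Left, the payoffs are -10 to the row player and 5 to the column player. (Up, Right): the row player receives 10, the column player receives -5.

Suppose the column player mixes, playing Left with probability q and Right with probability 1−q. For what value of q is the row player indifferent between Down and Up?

q = 13/32

The row player's indifference between Down and Up determines the column player's mixing probability q:
  the row player's expected payoff from Down: q·9 + (1−q)·(-3) = 12q - 3
  the row player's expected payoff from Up: q·(-10) + (1−q)·10 = -20q + 10
  12q - 3 = -20q + 10  ⇒  32q = 13  ⇒  q = 13/32.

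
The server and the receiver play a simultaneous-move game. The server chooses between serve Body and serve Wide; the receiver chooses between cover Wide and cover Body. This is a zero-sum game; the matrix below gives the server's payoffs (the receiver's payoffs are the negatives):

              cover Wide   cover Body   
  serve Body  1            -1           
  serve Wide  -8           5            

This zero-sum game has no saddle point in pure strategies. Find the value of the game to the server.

The server's indifference between serve Body and serve Wide determines the receiver's mixing probability q:
  the server's expected payoff from serve Body: q·1 + (1−q)·(-1) = 2q - 1
  the server's expected payoff from serve Wide: q·(-8) + (1−q)·5 = -13q + 5
  2q - 1 = -13q + 5  ⇒  15q = 6  ⇒  q = 2/5.
The value is the server's expected payoff against this mix (using serve Body): (2/5)·1 + (3/5)·(-1) = -1/5.

v = -1/5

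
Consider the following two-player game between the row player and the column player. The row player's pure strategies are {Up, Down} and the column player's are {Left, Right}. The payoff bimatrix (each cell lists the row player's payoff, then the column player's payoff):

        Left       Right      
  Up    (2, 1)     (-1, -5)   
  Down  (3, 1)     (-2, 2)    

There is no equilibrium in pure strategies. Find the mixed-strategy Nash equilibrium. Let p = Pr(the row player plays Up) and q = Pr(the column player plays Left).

For the column player to be willing to mix, the column player must be indifferent between Left and Right, which pins down the row player's mix.
  the column player's expected payoff from Left: p·1 + (1−p)·1 = 1
  the column player's expected payoff from Right: p·(-5) + (1−p)·2 = -7p + 2
  1 = -7p + 2  ⇒  7p = 1  ⇒  p = 1/7.
The row player's indifference between Up and Down determines the column player's mixing probability q:
  the row player's expected payoff from Up: q·2 + (1−q)·(-1) = 3q - 1
  the row player's expected payoff from Down: q·3 + (1−q)·(-2) = 5q - 2
  3q - 1 = 5q - 2  ⇒  -2q = -1  ⇒  q = 1/2.

p = 1/7, q = 1/2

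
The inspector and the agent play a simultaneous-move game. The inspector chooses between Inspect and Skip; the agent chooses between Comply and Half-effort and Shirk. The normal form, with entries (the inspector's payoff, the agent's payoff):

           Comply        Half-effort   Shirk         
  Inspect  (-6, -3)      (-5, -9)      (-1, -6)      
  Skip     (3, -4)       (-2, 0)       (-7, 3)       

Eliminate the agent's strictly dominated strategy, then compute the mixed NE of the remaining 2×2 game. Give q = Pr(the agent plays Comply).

The agent's strategy Half-effort is strictly dominated by Shirk: -6 > -9 and 3 > 0. Eliminate Half-effort.
The agent's mix must leave the inspector indifferent between Inspect and Skip.
  the inspector's payoff from Inspect: q·(-6) + (1−q)·(-1) = -5q - 1
  the inspector's payoff from Skip: q·3 + (1−q)·(-7) = 10q - 7
  -5q - 1 = 10q - 7  ⇒  -15q = -6  ⇒  q = 2/5.

q = 2/5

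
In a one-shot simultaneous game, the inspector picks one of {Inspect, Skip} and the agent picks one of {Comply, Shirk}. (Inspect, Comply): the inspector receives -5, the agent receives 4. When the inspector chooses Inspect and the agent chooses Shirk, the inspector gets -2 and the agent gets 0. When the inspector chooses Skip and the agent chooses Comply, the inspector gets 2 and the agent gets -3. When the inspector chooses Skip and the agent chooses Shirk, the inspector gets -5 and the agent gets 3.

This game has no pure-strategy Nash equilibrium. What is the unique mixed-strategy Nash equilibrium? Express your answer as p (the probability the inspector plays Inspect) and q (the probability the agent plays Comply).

p = 3/5, q = 3/10

For the agent to be willing to mix, the agent must be indifferent between Comply and Shirk, which pins down the inspector's mix.
  the agent's payoff from Comply: p·4 + (1−p)·(-3) = 7p - 3
  the agent's payoff from Shirk: p·0 + (1−p)·3 = -3p + 3
  7p - 3 = -3p + 3  ⇒  10p = 6  ⇒  p = 3/5.
The inspector's indifference between Inspect and Skip determines the agent's mixing probability q:
  the inspector's payoff from Inspect: q·(-5) + (1−q)·(-2) = -3q - 2
  the inspector's payoff from Skip: q·2 + (1−q)·(-5) = 7q - 5
  -3q - 2 = 7q - 5  ⇒  -10q = -3  ⇒  q = 3/10.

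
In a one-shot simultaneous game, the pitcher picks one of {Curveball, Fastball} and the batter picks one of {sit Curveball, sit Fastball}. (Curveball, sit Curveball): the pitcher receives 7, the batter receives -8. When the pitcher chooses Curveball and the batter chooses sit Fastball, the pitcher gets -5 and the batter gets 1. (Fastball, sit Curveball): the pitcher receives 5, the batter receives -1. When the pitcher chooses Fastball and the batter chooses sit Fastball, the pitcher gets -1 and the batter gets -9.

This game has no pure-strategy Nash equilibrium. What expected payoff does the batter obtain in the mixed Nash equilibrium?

-73/17

For the batter to be willing to mix, the batter must be indifferent between sit Curveball and sit Fastball, which pins down the pitcher's mix.
  the batter's payoff to sit Curveball: p·(-8) + (1−p)·(-1) = -7p - 1
  the batter's payoff to sit Fastball: p·1 + (1−p)·(-9) = 10p - 9
  -7p - 1 = 10p - 9  ⇒  -17p = -8  ⇒  p = 8/17.
At equilibrium the batter is indifferent across columns, so the batter's payoff equals the payoff from sit Curveball: (8/17)·(-8) + (9/17)·(-1) = -73/17.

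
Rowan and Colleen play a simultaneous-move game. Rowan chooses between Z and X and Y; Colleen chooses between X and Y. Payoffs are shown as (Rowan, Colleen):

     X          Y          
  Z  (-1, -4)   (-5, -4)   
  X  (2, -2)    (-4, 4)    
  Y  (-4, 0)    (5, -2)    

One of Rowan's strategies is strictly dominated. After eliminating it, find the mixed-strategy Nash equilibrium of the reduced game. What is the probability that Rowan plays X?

Rowan's strategy Z is strictly dominated by X: 2 > -1 and -4 > -5. Eliminate Z.
Colleen's indifference between X and Y determines Rowan's mixing probability p:
  Colleen's payoff from X: p·(-2) + (1−p)·0 = -2p
  Colleen's payoff from Y: p·4 + (1−p)·(-2) = 6p - 2
  -2p = 6p - 2  ⇒  -8p = -2  ⇒  p = 1/4.

p = 1/4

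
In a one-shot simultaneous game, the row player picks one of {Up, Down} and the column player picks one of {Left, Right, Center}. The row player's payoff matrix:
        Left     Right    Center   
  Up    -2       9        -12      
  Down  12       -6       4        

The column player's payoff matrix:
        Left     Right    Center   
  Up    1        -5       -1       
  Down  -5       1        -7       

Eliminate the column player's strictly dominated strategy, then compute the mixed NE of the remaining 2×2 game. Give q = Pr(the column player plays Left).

The column player's strategy Center is strictly dominated by Left: 1 > -1 and -5 > -7. Eliminate Center.
In a mixed equilibrium the row player is indifferent between Up and Down; this condition fixes q.
  the row player's payoff from Up: q·(-2) + (1−q)·9 = -11q + 9
  the row player's payoff from Down: q·12 + (1−q)·(-6) = 18q - 6
  -11q + 9 = 18q - 6  ⇒  -29q = -15  ⇒  q = 15/29.

q = 15/29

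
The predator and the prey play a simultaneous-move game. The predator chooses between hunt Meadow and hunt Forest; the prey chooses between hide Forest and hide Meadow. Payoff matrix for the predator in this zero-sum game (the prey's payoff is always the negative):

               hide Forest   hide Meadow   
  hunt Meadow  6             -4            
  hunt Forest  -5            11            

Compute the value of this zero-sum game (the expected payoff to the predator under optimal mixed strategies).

The predator's indifference between hunt Meadow and hunt Forest determines the prey's mixing probability q:
  the predator's expected payoff from hunt Meadow: q·6 + (1−q)·(-4) = 10q - 4
  the predator's expected payoff from hunt Forest: q·(-5) + (1−q)·11 = -16q + 11
  10q - 4 = -16q + 11  ⇒  26q = 15  ⇒  q = 15/26.
The value is the predator's expected payoff against this mix (using hunt Meadow): (15/26)·6 + (11/26)·(-4) = 23/13.

v = 23/13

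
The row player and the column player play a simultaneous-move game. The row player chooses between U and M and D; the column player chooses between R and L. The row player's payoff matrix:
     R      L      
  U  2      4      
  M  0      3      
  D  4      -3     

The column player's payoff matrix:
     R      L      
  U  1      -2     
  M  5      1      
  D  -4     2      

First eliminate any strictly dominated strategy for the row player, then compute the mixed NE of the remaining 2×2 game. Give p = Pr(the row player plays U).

p = 2/3

The row player's strategy M is strictly dominated by U: 2 > 0 and 4 > 3. Eliminate M.
For the column player to be willing to mix, the column player must be indifferent between R and L, which pins down the row player's mix.
  the column player's payoff to R: p·1 + (1−p)·(-4) = 5p - 4
  the column player's payoff to L: p·(-2) + (1−p)·2 = -4p + 2
  5p - 4 = -4p + 2  ⇒  9p = 6  ⇒  p = 2/3.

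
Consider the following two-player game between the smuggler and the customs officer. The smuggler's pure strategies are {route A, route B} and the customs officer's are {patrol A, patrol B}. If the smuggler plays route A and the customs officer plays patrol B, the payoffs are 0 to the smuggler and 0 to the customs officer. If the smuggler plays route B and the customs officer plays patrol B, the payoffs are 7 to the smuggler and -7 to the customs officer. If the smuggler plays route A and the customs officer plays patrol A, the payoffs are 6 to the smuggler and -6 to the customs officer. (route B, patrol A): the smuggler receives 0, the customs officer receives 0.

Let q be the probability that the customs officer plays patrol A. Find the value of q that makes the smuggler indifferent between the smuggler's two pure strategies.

For the smuggler to be willing to mix, the smuggler must be indifferent between route A and route B, which pins down the customs officer's mix.
  the smuggler's payoff from route A: q·6 + (1−q)·0 = 6q
  the smuggler's payoff from route B: q·0 + (1−q)·7 = -7q + 7
  6q = -7q + 7  ⇒  13q = 7  ⇒  q = 7/13.

q = 7/13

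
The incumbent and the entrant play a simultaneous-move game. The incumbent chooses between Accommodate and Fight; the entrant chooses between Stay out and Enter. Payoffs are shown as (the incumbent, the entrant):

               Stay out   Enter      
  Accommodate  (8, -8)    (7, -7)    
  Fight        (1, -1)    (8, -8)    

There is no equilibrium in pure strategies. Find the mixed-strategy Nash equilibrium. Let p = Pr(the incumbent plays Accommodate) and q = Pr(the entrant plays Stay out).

p = 7/8, q = 1/8

For the entrant to be willing to mix, the entrant must be indifferent between Stay out and Enter, which pins down the incumbent's mix.
  the entrant's payoff from Stay out: p·(-8) + (1−p)·(-1) = -7p - 1
  the entrant's payoff from Enter: p·(-7) + (1−p)·(-8) = p - 8
  -7p - 1 = p - 8  ⇒  -8p = -7  ⇒  p = 7/8.
In a mixed equilibrium the incumbent is indifferent between Accommodate and Fight; this condition fixes q.
  the incumbent's payoff to Accommodate: q·8 + (1−q)·7 = q + 7
  the incumbent's payoff to Fight: q·1 + (1−q)·8 = -7q + 8
  q + 7 = -7q + 8  ⇒  8q = 1  ⇒  q = 1/8.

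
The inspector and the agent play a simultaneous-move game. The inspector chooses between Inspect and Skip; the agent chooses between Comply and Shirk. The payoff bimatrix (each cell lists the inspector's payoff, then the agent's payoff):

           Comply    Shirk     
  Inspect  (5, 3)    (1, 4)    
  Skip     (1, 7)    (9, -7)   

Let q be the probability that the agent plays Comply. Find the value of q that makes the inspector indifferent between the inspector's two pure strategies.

q = 2/3

Set the inspector's expected payoff from Inspect equal to that from Skip:
  the inspector's payoff to Inspect: q·5 + (1−q)·1 = 4q + 1
  the inspector's payoff to Skip: q·1 + (1−q)·9 = -8q + 9
  4q + 1 = -8q + 9  ⇒  12q = 8  ⇒  q = 2/3.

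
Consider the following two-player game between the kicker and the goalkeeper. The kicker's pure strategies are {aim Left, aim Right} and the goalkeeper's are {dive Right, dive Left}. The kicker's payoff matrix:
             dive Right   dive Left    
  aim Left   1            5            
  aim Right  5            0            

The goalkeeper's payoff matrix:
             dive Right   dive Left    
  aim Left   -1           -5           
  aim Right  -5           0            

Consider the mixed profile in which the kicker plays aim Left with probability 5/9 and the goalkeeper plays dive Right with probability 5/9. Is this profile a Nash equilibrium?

Yes

Check the goalkeeper's indifference given the kicker's mix p = 5/9:
  payoff from dive Right = -25/9; payoff from dive Left = -25/9 — equal.
Check the kicker's indifference given the goalkeeper's mix q = 5/9:
  payoff from aim Left = 25/9; payoff from aim Right = 25/9 — equal.
Both players are indifferent, so neither can profitably deviate.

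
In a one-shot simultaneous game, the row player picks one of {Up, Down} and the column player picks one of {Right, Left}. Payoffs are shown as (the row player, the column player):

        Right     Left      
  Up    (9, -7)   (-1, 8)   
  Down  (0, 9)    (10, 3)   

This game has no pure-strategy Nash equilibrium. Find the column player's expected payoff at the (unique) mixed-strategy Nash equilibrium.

31/7

Set the column player's expected payoff from Right equal to that from Left:
  the column player's payoff from Right: p·(-7) + (1−p)·9 = -16p + 9
  the column player's payoff from Left: p·8 + (1−p)·3 = 5p + 3
  -16p + 9 = 5p + 3  ⇒  -21p = -6  ⇒  p = 2/7.
At equilibrium the column player is indifferent across columns, so the column player's payoff equals the payoff from Right: (2/7)·(-7) + (5/7)·9 = 31/7.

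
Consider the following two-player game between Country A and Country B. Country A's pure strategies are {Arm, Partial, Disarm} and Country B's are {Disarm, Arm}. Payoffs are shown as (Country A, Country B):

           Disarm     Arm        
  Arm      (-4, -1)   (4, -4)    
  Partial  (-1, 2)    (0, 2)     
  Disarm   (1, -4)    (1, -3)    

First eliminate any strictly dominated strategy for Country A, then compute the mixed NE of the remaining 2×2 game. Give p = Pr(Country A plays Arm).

p = 1/4

Country A's strategy Partial is strictly dominated by Disarm: 1 > -1 and 1 > 0. Eliminate Partial.
Set Country B's expected payoff from Disarm equal to that from Arm:
  Country B's payoff from Disarm: p·(-1) + (1−p)·(-4) = 3p - 4
  Country B's payoff from Arm: p·(-4) + (1−p)·(-3) = -p - 3
  3p - 4 = -p - 3  ⇒  4p = 1  ⇒  p = 1/4.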